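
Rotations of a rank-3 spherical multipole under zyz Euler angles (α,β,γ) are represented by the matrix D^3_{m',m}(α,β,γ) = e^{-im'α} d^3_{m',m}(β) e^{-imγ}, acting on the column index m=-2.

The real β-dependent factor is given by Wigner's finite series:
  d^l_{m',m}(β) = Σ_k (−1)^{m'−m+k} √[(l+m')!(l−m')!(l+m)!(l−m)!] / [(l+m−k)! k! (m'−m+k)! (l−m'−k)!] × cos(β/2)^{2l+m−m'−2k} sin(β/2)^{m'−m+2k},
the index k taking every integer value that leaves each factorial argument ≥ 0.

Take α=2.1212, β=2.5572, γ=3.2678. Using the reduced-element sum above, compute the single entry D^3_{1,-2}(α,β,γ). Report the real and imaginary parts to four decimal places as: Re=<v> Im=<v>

Re=-0.1764 Im=-0.5743

Split into d^3_{1,-2}(β=2.5572) × two z-phases.
c=cos(2.5572/2)=0.288056, s=sin(2.5572/2)=0.957614; N=√[24·2·1·120]=75.894664
k: max(0,(-2)−(1))=0 … min(3+(-2),3−(1))=1
  k=0: (−1)^3·75.8947/(12)·0.2881^3·0.9576^3 = -0.132749
  k=1: (−1)^4·75.8947/(24)·0.2881^1·0.9576^5 = +0.733548
d^3_{1,-2}(2.5572) = -0.132749 +0.733548 = +0.600799
Phases: e^{-i·(1)·2.1212}=-0.523031-0.852313i, e^{-i·(-2)·3.2678}=+0.968312+0.249743i ⇒ D=-0.176394-0.574321i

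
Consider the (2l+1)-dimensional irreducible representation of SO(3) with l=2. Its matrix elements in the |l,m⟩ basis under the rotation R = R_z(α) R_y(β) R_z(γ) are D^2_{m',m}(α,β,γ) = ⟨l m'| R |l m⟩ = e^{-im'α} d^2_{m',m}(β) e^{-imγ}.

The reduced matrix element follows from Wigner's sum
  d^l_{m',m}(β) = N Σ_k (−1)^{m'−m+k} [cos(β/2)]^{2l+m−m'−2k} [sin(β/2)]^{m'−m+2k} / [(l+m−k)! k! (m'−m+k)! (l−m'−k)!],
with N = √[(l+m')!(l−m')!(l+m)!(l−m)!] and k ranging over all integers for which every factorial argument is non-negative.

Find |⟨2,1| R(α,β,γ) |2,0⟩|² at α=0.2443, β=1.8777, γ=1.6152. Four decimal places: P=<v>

P=0.1244

Split into d^2_{1,0}(β=1.8777) × two z-phases.
Half-angle: c=0.590716, s=0.806879. N=√(6·1·2·2)=4.898979
k∈{0,1} keeps every argument non-negative
  k=0: (−1)^1·4.8990/(2)·0.5907^3·0.8069^1 = -0.407400
  k=1: (−1)^2·4.8990/(2)·0.5907^1·0.8069^3 = +0.760117
d^2_{1,0}(1.8777) = -0.407400 +0.760117 = +0.352717
|D^2_{1,0}|² = |d^2_{1,0}(β)|² = (+0.352717)² = 0.124409 (the z-rotation phases have unit modulus)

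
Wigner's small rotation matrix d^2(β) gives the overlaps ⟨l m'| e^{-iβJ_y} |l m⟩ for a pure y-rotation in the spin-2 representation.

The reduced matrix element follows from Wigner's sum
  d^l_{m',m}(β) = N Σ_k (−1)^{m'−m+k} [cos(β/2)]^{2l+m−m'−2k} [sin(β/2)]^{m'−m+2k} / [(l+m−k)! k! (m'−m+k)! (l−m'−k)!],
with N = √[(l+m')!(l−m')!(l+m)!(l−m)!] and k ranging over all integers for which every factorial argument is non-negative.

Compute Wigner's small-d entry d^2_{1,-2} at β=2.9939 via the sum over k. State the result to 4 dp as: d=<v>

d^2_{1,-2}(β=2.9939) via Wigner's sum:
Half-angle: c=0.073779, s=0.997275. N=√(6·1·1·24)=12.000000
k: max(0,(-2)−(1))=0 … min(2+(-2),2−(1))=0
  k=0: (−1)^3·12.0000/(6)·0.0738^1·0.9973^3 = -0.146355
d^2_{1,-2}(2.9939) = -0.146355

d=-0.1464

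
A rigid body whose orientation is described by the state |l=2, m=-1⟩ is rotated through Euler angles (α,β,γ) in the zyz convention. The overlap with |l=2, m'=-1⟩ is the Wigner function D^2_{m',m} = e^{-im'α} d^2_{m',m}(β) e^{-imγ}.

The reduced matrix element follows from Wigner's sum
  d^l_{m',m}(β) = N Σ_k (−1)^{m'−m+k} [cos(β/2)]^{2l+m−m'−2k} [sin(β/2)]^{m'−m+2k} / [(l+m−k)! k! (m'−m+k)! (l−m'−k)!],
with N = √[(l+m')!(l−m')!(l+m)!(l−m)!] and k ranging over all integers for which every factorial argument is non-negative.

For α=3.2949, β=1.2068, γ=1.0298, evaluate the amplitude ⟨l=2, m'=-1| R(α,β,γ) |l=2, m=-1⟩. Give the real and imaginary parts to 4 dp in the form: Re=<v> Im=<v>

First d^2_{-1,-1}(β=1.2068), then the phase factors e^{-i(-1)α} and e^{-i(-1)γ}:
c=cos(1.2068/2)=0.823411, s=sin(1.2068/2)=0.567445; N=√[1·6·1·6]=6.000000
Admissible k: 0..1 (factorial args all ≥0)
  k=0: (−1)^0·6.0000/(6)·0.8234^4·0.5674^0 = +0.459692
  k=1: (−1)^1·6.0000/(2)·0.8234^2·0.5674^2 = -0.654942
d^2_{-1,-1}(1.2068) = +0.459692 -0.654942 = -0.195250
D = (-0.988271-0.152708i)·(-0.195250)·(+0.514990+0.857196i) = +0.073814+0.180760i

Re=0.0738 Im=0.1808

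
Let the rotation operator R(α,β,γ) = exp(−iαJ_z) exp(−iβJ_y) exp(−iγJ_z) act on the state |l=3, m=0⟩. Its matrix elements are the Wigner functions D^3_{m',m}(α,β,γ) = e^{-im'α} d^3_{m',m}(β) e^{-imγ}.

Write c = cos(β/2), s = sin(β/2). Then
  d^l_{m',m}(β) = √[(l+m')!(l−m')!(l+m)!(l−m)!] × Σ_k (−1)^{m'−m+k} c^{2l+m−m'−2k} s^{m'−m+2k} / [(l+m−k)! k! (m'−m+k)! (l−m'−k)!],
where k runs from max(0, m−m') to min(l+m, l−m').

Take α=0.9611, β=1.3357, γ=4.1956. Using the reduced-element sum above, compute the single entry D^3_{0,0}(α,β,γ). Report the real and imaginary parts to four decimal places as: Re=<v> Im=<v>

Re=-0.3178 Im=0.0000

D^3_{0,0}(0.9611,1.3357,4.1956) = e^{-i·0·0.9611}·d^3_{0,0}(1.3357)·e^{-i·0·4.1956}. Compute d first:
Half-angle: c=0.785155, s=0.619299. N=√(6·6·6·6)=36.000000
Admissible k: 0..3 (factorial args all ≥0)
  k=0: (−1)^0·36.0000/(36)·0.7852^6·0.6193^0 = +0.234278
  k=1: (−1)^1·36.0000/(4)·0.7852^4·0.6193^2 = -1.311793
  k=2: (−1)^2·36.0000/(4)·0.7852^2·0.6193^4 = +0.816123
  k=3: (−1)^3·36.0000/(36)·0.7852^0·0.6193^6 = -0.056416
d^3_{0,0}(1.3357) = +0.234278 -1.311793 +0.816123 -0.056416 = -0.317807
D = (+1.000000+0.000000i)·(-0.317807)·(+1.000000+0.000000i) = -0.317807+0.000000i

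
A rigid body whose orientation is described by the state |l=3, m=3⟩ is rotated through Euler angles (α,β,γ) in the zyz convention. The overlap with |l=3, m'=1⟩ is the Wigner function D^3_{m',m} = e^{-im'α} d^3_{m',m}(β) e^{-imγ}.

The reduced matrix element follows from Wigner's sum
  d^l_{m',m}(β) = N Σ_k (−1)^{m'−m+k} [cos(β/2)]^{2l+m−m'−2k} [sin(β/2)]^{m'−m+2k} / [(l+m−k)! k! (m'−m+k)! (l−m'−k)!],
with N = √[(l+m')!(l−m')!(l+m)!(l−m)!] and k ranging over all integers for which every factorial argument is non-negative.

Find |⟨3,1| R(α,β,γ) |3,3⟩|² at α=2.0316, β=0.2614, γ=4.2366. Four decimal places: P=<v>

P=0.0040

D^3_{1,3}(2.0316,0.2614,4.2366) = e^{-i·1·2.0316}·d^3_{1,3}(0.2614)·e^{-i·3·4.2366}. Compute d first:
Half-angle: c=0.991471, s=0.130328. N=√(24·2·720·1)=185.903201
Admissible k: 2..2 (factorial args all ≥0)
  k=2: (−1)^0·185.9032/(48)·0.9915^4·0.1303^2 = +0.063569
d^3_{1,3}(0.2614) = +0.063569
|D^3_{1,3}|² = |d^3_{1,3}(β)|² = (+0.063569)² = 0.004041 (the z-rotation phases have unit modulus)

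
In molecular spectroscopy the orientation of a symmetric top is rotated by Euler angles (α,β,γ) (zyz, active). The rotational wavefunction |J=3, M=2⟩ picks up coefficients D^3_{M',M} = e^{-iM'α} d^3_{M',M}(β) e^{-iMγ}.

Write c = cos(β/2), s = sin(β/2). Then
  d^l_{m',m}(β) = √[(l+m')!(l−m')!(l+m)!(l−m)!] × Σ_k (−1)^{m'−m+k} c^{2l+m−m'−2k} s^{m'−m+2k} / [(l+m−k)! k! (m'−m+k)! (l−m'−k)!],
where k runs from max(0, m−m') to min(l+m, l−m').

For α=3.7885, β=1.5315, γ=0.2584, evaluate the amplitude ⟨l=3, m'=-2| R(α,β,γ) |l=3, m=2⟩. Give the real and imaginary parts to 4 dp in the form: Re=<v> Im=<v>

Re=0.3484 Im=0.3426

D^3_{-2,2}(3.7885,1.5315,0.2584) = e^{-i·-2·3.7885}·d^3_{-2,2}(1.5315)·e^{-i·2·0.2584}. Compute d first:
c=cos(1.5315/2)=0.720863, s=sin(1.5315/2)=0.693078; N=√[1·120·120·1]=120.000000
Admissible k: 4..5 (factorial args all ≥0)
  k=4: (−1)^0·120.0000/(24)·0.7209^2·0.6931^4 = +0.599519
  k=5: (−1)^1·120.0000/(120)·0.7209^0·0.6931^6 = -0.110839
d^3_{-2,2}(1.5315) = +0.599519 -0.110839 = +0.488681
D = (+0.273454+0.961885i)·(+0.488681)·(+0.869405-0.494101i) = +0.348434+0.342640i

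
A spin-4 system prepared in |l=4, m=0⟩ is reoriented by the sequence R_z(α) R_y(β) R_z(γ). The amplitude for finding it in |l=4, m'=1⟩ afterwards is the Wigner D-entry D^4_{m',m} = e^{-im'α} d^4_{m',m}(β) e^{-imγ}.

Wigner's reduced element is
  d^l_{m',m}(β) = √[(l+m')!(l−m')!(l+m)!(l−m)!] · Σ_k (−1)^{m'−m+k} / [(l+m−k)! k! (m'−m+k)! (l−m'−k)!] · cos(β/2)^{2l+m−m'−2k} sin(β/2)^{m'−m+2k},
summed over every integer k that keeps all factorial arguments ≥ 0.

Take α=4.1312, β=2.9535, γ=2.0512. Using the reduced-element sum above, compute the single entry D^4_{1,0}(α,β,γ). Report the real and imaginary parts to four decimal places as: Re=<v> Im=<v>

Re=-0.2117 Im=0.3223

Split into d^4_{1,0}(β=2.9535) × two z-phases.
With c≡cos(β/2)=0.093908 and s≡sin(β/2)=0.995581, N=[120·6·24·24]^{1/2}=643.987578
The bounds max(0,m−m')=0 and min(l+m,l−m')=3 give 4 terms
  k=0: (−1)^1·643.9876/(144)·0.0939^7·0.9956^1 = -0.000000
  k=1: (−1)^2·643.9876/(24)·0.0939^5·0.9956^3 = +0.000193
  k=2: (−1)^3·643.9876/(24)·0.0939^3·0.9956^5 = -0.021735
  k=3: (−1)^4·643.9876/(144)·0.0939^1·0.9956^7 = +0.407148
d^4_{1,0}(2.9535) = -0.000000 +0.000193 -0.021735 +0.407148 = +0.385606
D = (-0.549018+0.835810i)·(+0.385606)·(+1.000000+0.000000i) = -0.211705+0.322294i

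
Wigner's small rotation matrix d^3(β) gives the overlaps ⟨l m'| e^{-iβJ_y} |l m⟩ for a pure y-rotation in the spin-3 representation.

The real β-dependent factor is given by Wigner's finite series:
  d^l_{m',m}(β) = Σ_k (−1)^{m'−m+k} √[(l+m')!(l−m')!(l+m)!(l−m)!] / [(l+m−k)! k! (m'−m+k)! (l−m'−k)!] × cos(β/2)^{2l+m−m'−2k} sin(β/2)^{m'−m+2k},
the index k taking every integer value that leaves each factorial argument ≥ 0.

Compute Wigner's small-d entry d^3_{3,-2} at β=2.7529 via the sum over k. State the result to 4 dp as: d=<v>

d^3_{3,-2}(β=2.7529) via Wigner's sum:
With c≡cos(β/2)=0.193125 and s≡sin(β/2)=0.981174, N=[720·1·1·120]^{1/2}=293.938769
Admissible k: 0..0 (factorial args all ≥0)
  k=0: (−1)^5·293.9388/(120)·0.1931^1·0.9812^5 = -0.430175
d^3_{3,-2}(2.7529) = -0.430175

d=-0.4302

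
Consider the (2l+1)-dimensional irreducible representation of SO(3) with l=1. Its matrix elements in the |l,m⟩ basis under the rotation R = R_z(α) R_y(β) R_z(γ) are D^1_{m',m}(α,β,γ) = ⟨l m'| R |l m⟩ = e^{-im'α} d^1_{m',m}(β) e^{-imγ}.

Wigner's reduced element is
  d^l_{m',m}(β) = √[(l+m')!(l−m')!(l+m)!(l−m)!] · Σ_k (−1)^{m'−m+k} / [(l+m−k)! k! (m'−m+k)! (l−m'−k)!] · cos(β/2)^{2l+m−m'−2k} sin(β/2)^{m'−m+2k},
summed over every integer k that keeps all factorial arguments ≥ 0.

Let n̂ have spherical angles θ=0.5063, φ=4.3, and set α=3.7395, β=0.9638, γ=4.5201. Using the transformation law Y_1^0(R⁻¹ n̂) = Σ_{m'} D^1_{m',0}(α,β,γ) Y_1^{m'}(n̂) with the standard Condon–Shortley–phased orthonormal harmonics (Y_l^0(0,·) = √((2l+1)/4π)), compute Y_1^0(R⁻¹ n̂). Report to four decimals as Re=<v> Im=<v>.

Re=0.4086 Im=0.0000

Need the full column D^1_{m',0} for m'=−1..1 at α=3.7395, β=0.9638, γ=4.5201.
cos(β/2)=0.886116, sin(β/2)=0.463464
d^1_{-1,0}: single k=1 term ⇒ +0.580793;  D = -0.480034-0.326936i
d^1_{0,0}: k∈[0..1] ⇒ +0.785201 -0.214799 = +0.570403;  D = +0.570403+0.000000i
d^1_{1,0}: single k=0 term ⇒ -0.580793;  D = +0.480034-0.326936i
Y_1^{m'}(θ=0.5063,φ=4.3) and Σ D·Y over m':
  (-0.4800-0.3269i)·(-0.0672+0.1535i)  (+0.5704+0.0000i)·(+0.4273+0.0000i)  (+0.4800-0.3269i)·(+0.0672+0.1535i)
Y_1^0(R⁻¹ n̂) = +0.408576+0.000000i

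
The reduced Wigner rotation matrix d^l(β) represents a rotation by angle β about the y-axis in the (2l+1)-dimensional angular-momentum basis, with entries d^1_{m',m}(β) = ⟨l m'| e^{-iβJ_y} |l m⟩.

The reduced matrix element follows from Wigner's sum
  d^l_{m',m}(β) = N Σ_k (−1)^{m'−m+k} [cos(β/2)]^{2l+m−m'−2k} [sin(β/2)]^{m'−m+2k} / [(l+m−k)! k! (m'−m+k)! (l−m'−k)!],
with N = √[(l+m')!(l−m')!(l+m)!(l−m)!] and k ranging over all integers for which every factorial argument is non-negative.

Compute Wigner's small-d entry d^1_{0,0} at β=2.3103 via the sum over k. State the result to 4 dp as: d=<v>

d^1_{0,0}(β=2.3103) via Wigner's sum:
With c≡cos(β/2)=0.403781 and s≡sin(β/2)=0.914856, N=[1·1·1·1]^{1/2}=1.000000
Admissible k: 0..1 (factorial args all ≥0)
  k=0: (−1)^0·1.0000/(1)·0.4038^2·0.9149^0 = +0.163039
  k=1: (−1)^1·1.0000/(1)·0.4038^0·0.9149^2 = -0.836961
d^1_{0,0}(2.3103) = +0.163039 -0.836961 = -0.673921

d=-0.6739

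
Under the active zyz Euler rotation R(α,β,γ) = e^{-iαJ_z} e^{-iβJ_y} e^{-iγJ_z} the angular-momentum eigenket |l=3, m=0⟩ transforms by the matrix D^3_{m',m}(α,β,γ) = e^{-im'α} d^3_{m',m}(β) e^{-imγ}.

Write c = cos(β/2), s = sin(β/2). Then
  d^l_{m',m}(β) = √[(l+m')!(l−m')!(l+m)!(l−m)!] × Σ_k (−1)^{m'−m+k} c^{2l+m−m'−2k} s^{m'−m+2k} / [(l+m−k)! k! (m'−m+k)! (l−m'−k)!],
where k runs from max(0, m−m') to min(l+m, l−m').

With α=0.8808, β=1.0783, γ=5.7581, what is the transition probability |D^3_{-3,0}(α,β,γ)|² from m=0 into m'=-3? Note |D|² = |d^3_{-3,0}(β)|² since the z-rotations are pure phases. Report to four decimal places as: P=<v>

First d^3_{-3,0}(β=1.0783), then the phase factors e^{-i(-3)α} and e^{-i(0)γ}:
Half-angle: c=0.858145, s=0.513407. N=√(1·720·6·6)=160.996894
k: max(0,(0)−(-3))=3 … min(3+(0),3−(-3))=3
  k=3: (−1)^0·160.9969/(36)·0.8581^3·0.5134^3 = +0.382457
d^3_{-3,0}(1.0783) = +0.382457
|D^3_{-3,0}|² = |d^3_{-3,0}(β)|² = (+0.382457)² = 0.146273 (the z-rotation phases have unit modulus)

P=0.1463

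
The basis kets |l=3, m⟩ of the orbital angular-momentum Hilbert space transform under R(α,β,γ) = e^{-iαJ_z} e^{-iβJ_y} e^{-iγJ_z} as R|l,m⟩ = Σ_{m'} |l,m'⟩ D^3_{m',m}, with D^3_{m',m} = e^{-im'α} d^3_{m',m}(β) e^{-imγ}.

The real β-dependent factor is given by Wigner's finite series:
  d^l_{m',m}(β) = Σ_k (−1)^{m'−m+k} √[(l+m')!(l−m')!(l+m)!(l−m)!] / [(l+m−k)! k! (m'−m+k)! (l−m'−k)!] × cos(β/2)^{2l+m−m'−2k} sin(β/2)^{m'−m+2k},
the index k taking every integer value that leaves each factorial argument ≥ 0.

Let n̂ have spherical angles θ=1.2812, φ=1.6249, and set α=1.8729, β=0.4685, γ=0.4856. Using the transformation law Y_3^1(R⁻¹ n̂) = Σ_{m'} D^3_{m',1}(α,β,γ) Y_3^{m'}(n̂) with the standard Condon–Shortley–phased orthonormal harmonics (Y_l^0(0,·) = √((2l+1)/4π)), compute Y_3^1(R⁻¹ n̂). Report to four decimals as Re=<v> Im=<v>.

Re=-0.2096 Im=0.2201

Need the full column D^3_{m',1} for m'=−3..3 at α=1.8729, β=0.4685, γ=0.4856.
cos(β/2)=0.972689, sin(β/2)=0.232114
d^3_{-3,1}: single k=4 term ⇒ +0.010636;  D = +0.004344-0.009709i
d^3_{-2,1}: k∈[3..4] ⇒ +0.072787 -0.002072 = +0.070714;  D = -0.070218-0.008368i
d^3_{-1,1}: k∈[2..4] ⇒ +0.289366 -0.021970 +0.000156 = +0.267552;  D = +0.048820+0.263060i
d^3_{0,1}: k∈[1..3] ⇒ +0.700101 -0.119601 +0.002270 = +0.582770;  D = +0.515399-0.272001i
d^3_{1,1}: k∈[0..2] ⇒ +0.846922 -0.385821 +0.016478 = +0.477578;  D = -0.338476-0.336919i
d^3_{2,1}: k∈[0..1] ⇒ -0.639101 +0.072787 = -0.566315;  D = +0.262009-0.502059i
d^3_{3,1}: single k=0 term ⇒ +0.186785;  D = +0.183804+0.033235i
Y_3^{m'}(θ=1.2812,φ=1.6249) and Σ D·Y over m':
  (+0.0043-0.0097i)·(+0.0593+0.3624i)  (-0.0702-0.0084i)·(-0.2665+0.0289i)  (+0.0488+0.2631i)·(+0.0099+0.1832i)  (+0.5154-0.2720i)·(-0.2762+0.0000i)  (-0.3385-0.3369i)·(-0.0099+0.1832i)  (+0.2620-0.5021i)·(-0.2665-0.0289i)  (+0.1838+0.0332i)·(-0.0593+0.3624i)
Y_3^1(R⁻¹ n̂) = -0.209583+0.220075i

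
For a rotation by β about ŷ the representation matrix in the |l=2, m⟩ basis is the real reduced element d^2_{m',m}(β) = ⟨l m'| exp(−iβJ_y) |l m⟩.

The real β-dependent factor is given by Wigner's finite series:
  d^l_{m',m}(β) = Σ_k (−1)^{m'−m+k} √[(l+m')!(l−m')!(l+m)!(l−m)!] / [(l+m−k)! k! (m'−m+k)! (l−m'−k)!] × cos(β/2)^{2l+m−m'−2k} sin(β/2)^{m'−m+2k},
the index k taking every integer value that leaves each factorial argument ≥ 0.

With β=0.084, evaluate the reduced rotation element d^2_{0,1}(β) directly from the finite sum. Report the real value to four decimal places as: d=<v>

d^2_{0,1}(β=0.084) via Wigner's sum:
c=cos(0.084/2)=0.999118, s=sin(0.084/2)=0.041988; N=√[2·2·6·1]=4.898979
k∈{1,2} keeps every argument non-negative
  k=1: (−1)^0·4.8990/(2)·0.9991^3·0.0420^1 = +0.102576
  k=2: (−1)^1·4.8990/(2)·0.9991^1·0.0420^3 = -0.000181
d^2_{0,1}(0.084) = +0.102576 -0.000181 = +0.102395

d=0.1024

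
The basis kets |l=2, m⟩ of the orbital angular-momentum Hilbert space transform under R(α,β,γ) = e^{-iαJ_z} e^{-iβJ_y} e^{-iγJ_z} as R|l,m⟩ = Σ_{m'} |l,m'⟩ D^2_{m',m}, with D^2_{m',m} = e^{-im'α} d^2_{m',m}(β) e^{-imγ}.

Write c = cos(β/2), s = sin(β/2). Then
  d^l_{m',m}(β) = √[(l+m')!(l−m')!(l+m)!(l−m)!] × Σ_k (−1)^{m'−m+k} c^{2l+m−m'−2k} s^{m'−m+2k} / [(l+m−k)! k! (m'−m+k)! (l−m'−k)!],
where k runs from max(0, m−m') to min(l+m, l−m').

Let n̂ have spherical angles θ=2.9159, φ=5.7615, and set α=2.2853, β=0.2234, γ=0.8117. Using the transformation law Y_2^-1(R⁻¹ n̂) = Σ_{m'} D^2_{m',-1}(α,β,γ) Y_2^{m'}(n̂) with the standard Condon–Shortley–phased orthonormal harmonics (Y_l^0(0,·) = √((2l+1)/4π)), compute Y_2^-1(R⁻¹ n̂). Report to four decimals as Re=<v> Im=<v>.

Re=0.0359 Im=-0.0445

Need the full column D^2_{m',-1} for m'=−2..2 at α=2.2853, β=0.2234, γ=0.8117.
cos(β/2)=0.993768, sin(β/2)=0.111468
d^2_{-2,-1}: single k=1 term ⇒ +0.218794;  D = +0.135853-0.171507i
d^2_{-1,-1}: k∈[0..1] ⇒ +0.975304 -0.036812 = +0.938492;  D = -0.937559+0.041836i
d^2_{0,-1}: k∈[0..1] ⇒ -0.267966 +0.003371 = -0.264595;  D = -0.182112-0.191953i
d^2_{1,-1}: k∈[0..1] ⇒ +0.036812 -0.000154 = +0.036658;  D = +0.003557-0.036485i
d^2_{2,-1}: single k=0 term ⇒ -0.002753;  D = +0.002245-0.001593i
Y_2^{m'}(θ=2.9159,φ=5.7615) and Σ D·Y over m':
  (+0.1359-0.1715i)·(+0.0097+0.0167i)  (-0.9376+0.0418i)·(-0.1461-0.0840i)  (-0.1821-0.1920i)·(+0.5834+0.0000i)  (+0.0036-0.0365i)·(+0.1461-0.0840i)  (+0.0022-0.0016i)·(+0.0097-0.0167i)
Y_2^-1(R⁻¹ n̂) = +0.035872-0.044451i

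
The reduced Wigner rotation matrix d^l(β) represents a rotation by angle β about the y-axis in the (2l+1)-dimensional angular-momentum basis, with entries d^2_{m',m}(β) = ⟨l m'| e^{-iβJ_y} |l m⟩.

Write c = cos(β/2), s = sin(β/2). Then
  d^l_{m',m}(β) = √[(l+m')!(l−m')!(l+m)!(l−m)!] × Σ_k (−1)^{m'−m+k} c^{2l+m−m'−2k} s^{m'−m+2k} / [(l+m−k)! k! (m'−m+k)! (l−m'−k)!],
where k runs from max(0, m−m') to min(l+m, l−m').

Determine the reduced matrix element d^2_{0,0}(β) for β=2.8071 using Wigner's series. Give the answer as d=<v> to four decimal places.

d=0.8383

d^2_{0,0}(β=2.8071) via Wigner's sum:
With c≡cos(β/2)=0.166468 and s≡sin(β/2)=0.986047, N=[2·2·2·2]^{1/2}=4.000000
The bounds max(0,m−m')=0 and min(l+m,l−m')=2 give 3 terms
  k=0: (−1)^0·4.0000/(4)·0.1665^4·0.9860^0 = +0.000768
  k=1: (−1)^1·4.0000/(1)·0.1665^2·0.9860^2 = -0.107774
  k=2: (−1)^2·4.0000/(4)·0.1665^0·0.9860^4 = +0.945345
d^2_{0,0}(2.8071) = +0.000768 -0.107774 +0.945345 = +0.838339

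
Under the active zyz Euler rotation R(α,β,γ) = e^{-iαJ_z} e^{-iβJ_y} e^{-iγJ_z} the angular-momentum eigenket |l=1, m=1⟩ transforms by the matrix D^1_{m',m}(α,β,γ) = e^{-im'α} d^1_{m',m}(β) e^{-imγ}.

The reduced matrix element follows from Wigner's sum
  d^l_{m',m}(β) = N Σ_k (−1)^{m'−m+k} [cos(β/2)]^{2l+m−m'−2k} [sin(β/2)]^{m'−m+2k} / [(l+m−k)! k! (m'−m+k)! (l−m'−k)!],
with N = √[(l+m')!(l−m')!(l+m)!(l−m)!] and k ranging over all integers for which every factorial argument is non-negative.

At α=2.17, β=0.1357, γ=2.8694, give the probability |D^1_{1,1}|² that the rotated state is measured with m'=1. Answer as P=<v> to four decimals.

P=0.9908

Split into d^1_{1,1}(β=0.1357) × two z-phases.
With c≡cos(β/2)=0.997699 and s≡sin(β/2)=0.067798, N=[2·1·2·1]^{1/2}=2.000000
The bounds max(0,m−m')=0 and min(l+m,l−m')=0 give 1 term
  k=0: (−1)^0·2.0000/(2)·0.9977^2·0.0678^0 = +0.995403
d^1_{1,1}(0.1357) = +0.995403
|D^1_{1,1}|² = |d^1_{1,1}(β)|² = (+0.995403)² = 0.990828 (the z-rotation phases have unit modulus)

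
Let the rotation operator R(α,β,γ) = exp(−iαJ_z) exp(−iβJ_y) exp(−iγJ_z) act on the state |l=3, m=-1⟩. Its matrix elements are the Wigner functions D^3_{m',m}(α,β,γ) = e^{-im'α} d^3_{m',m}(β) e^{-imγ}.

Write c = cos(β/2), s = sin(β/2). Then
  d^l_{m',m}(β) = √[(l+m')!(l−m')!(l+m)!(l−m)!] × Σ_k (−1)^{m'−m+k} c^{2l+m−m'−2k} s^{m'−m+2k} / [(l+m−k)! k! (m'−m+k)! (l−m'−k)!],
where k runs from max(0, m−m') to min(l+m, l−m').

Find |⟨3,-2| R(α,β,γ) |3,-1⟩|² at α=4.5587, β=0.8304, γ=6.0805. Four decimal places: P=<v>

P=0.2502

First d^3_{-2,-1}(β=0.8304), then the phase factors e^{-i(-2)α} and e^{-i(-1)γ}:
With c≡cos(β/2)=0.915036 and s≡sin(β/2)=0.403373, N=[1·120·2·24]^{1/2}=75.894664
k∈{1,2} keeps every argument non-negative
  k=1: (−1)^0·75.8947/(24)·0.9150^5·0.4034^1 = +0.818270
  k=2: (−1)^1·75.8947/(12)·0.9150^3·0.4034^3 = -0.318027
d^3_{-2,-1}(0.8304) = +0.818270 -0.318027 = +0.500243
|D^3_{-2,-1}|² = |d^3_{-2,-1}(β)|² = (+0.500243)² = 0.250243 (the z-rotation phases have unit modulus)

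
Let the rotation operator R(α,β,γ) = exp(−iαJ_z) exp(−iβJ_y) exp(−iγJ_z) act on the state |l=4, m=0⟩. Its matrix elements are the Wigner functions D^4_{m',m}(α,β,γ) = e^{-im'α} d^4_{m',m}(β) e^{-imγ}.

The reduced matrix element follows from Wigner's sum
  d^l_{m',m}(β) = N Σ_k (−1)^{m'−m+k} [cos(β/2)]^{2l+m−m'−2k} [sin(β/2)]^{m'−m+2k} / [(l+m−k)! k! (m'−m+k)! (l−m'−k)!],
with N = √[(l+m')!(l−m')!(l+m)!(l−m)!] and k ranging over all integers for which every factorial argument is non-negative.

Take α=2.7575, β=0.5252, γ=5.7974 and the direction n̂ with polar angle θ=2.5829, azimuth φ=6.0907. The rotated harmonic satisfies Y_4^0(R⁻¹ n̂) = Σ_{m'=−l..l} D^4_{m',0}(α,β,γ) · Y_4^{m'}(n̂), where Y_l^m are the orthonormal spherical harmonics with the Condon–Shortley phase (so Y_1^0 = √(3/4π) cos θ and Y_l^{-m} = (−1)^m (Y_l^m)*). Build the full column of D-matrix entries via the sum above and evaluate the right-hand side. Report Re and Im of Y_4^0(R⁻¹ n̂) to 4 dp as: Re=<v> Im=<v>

Need the full column D^4_{m',0} for m'=−4..4 at α=2.7575, β=0.5252, γ=5.7974.
cos(β/2)=0.965718, sin(β/2)=0.259592
d^4_{-4,0}: single k=4 term ⇒ +0.033046;  D = +0.001137-0.033026i
d^4_{-3,0}: k∈[3..4] ⇒ +0.173857 -0.012562 = +0.161294;  D = -0.065551+0.147373i
d^4_{-2,0}: k∈[2..4] ⇒ +0.518570 -0.099922 +0.002708 = +0.421356;  D = +0.303028-0.292772i
d^4_{-1,0}: k∈[1..4] ⇒ +0.909411 -0.394270 +0.028489 -0.000343 = +0.543286;  D = -0.503702+0.203579i
d^4_{0,0}: k∈[0..4] ⇒ +0.756491 -0.874594 +0.142191 -0.004566 +0.000021 = +0.019542;  D = +0.019542+0.000000i
d^4_{1,0}: k∈[0..3] ⇒ -0.909411 +0.394270 -0.028489 +0.000343 = -0.543286;  D = +0.503702+0.203579i
d^4_{2,0}: k∈[0..2] ⇒ +0.518570 -0.099922 +0.002708 = +0.421356;  D = +0.303028+0.292772i
d^4_{3,0}: k∈[0..1] ⇒ -0.173857 +0.012562 = -0.161294;  D = +0.065551+0.147373i
d^4_{4,0}: single k=0 term ⇒ +0.033046;  D = +0.001137+0.033026i
Y_4^{m'}(θ=2.5829,φ=6.0907) and Σ D·Y over m':
  (+0.0011-0.0330i)·(+0.0251+0.0243i)  (-0.0656+0.1474i)·(-0.1324-0.0863i)  (+0.3030-0.2928i)·(+0.3513+0.1424i)  (-0.5037+0.2036i)·(-0.4243-0.0827i)  (+0.0195+0.0000i)·(-0.0504+0.0000i)  (+0.5037+0.2036i)·(+0.4243-0.0827i)  (+0.3030+0.2928i)·(+0.3513-0.1424i)  (+0.0656+0.1474i)·(+0.1324-0.0863i)  (+0.0011+0.0330i)·(+0.0251-0.0243i)
Y_4^0(R⁻¹ n̂) = +0.800934+0.000000i

Re=0.8009 Im=0.0000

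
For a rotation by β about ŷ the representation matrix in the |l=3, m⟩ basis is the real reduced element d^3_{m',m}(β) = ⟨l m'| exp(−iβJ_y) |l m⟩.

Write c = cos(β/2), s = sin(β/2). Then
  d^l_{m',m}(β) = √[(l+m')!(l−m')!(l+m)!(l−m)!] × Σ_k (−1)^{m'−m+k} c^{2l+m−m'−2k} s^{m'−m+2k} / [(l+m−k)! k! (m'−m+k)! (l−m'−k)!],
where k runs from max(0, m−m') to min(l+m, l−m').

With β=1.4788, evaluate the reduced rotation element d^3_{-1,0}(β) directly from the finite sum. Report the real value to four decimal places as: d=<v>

d=-0.4130

d^3_{-1,0}(β=1.4788) via Wigner's sum:
With c≡cos(β/2)=0.738873 and s≡sin(β/2)=0.673845, N=[2·24·6·6]^{1/2}=41.569219
Admissible k: 1..3 (factorial args all ≥0)
  k=1: (−1)^0·41.5692/(12)·0.7389^5·0.6738^1 = +0.514043
  k=2: (−1)^1·41.5692/(4)·0.7389^3·0.6738^3 = -1.282628
  k=3: (−1)^2·41.5692/(12)·0.7389^1·0.6738^5 = +0.355598
d^3_{-1,0}(1.4788) = +0.514043 -1.282628 +0.355598 = -0.412987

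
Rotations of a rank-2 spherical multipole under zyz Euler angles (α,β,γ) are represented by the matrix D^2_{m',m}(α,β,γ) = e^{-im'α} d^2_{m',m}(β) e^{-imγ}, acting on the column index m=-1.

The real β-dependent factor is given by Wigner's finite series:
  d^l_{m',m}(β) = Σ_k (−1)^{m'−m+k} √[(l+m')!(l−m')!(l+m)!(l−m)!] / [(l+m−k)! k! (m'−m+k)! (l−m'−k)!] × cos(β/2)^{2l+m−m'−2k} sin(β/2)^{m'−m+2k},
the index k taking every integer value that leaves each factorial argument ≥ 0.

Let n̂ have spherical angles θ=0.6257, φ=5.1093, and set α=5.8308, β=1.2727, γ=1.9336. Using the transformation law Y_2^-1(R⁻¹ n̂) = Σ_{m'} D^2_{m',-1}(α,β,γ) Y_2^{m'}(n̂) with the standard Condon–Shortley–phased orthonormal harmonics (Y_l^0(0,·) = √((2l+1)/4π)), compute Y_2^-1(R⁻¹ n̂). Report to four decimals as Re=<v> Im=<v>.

Need the full column D^2_{m',-1} for m'=−2..2 at α=5.8308, β=1.2727, γ=1.9336.
cos(β/2)=0.804270, sin(β/2)=0.594264
d^2_{-2,-1}: single k=1 term ⇒ +0.618323;  D = +0.318944+0.529714i
d^2_{-1,-1}: k∈[0..1] ⇒ +0.418416 -0.685305 = -0.266889;  D = -0.023876-0.265819i
d^2_{0,-1}: k∈[0..1] ⇒ -0.757288 +0.413443 = -0.343845;  D = +0.122029-0.321462i
d^2_{1,-1}: k∈[0..1] ⇒ +0.685305 -0.124715 = +0.560590;  D = -0.408029+0.384414i
d^2_{2,-1}: single k=0 term ⇒ -0.337575;  D = +0.322174-0.100799i
Y_2^{m'}(θ=0.6257,φ=5.1093) and Σ D·Y over m':
  (+0.3189+0.5297i)·(-0.0929+0.0945i)  (-0.0239-0.2658i)·(+0.1418+0.3382i)  (+0.1220-0.3215i)·(+0.3062+0.0000i)  (-0.4080+0.3844i)·(-0.1418+0.3382i)  (+0.3222-0.1008i)·(-0.0929-0.0945i)
Y_2^-1(R⁻¹ n̂) = -0.067403-0.376861i

Re=-0.0674 Im=-0.3769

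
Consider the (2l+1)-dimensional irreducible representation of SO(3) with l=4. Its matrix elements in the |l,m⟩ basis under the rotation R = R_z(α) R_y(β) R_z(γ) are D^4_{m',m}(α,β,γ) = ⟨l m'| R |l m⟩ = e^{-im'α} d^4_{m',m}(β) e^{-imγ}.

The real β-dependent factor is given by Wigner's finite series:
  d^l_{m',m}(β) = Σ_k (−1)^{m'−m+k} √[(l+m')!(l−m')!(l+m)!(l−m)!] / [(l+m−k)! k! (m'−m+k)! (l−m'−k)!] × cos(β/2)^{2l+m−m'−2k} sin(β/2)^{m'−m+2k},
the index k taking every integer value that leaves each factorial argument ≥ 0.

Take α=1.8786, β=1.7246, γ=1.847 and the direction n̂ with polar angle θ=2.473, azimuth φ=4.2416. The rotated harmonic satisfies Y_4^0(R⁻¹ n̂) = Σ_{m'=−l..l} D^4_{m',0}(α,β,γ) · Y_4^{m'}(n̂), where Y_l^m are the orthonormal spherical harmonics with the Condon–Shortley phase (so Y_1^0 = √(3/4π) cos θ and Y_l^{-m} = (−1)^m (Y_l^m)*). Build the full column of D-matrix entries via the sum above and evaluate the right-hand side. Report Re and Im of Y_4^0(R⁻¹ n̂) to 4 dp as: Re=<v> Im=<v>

Need the full column D^4_{m',0} for m'=−4..4 at α=1.8786, β=1.7246, γ=1.847.
cos(β/2)=0.650693, sin(β/2)=0.759341
d^4_{-4,0}: single k=4 term ⇒ +0.498655;  D = +0.166098+0.470179i
d^4_{-3,0}: k∈[3..4] ⇒ +0.604303 -0.822956 = -0.218653;  D = -0.174412+0.131870i
d^4_{-2,0}: k∈[2..4] ⇒ +0.415194 -1.507792 +0.770007 = -0.322591;  D = +0.263371+0.186282i
d^4_{-1,0}: k∈[1..4] ⇒ +0.167719 -1.370430 +1.866289 -0.423594 = +0.239985;  D = -0.072707+0.228706i
d^4_{0,0}: k∈[0..4] ⇒ +0.032137 -0.700244 +2.145626 -1.298654 +0.110534 = +0.289399;  D = +0.289399+0.000000i
d^4_{1,0}: k∈[0..3] ⇒ -0.167719 +1.370430 -1.866289 +0.423594 = -0.239985;  D = +0.072707+0.228706i
d^4_{2,0}: k∈[0..2] ⇒ +0.415194 -1.507792 +0.770007 = -0.322591;  D = +0.263371-0.186282i
d^4_{3,0}: k∈[0..1] ⇒ -0.604303 +0.822956 = +0.218653;  D = +0.174412+0.131870i
d^4_{4,0}: single k=0 term ⇒ +0.498655;  D = +0.166098-0.470179i
Y_4^{m'}(θ=2.473,φ=4.2416) and Σ D·Y over m':
  (+0.1661+0.4702i)·(-0.0201+0.0622i)  (-0.1744+0.1319i)·(-0.2310+0.0369i)  (+0.2634+0.1863i)·(-0.2504-0.3440i)  (-0.0727+0.2287i)·(+0.1368-0.2687i)  (+0.2894+0.0000i)·(-0.2330+0.0000i)  (+0.0727+0.2287i)·(-0.1368-0.2687i)  (+0.2634-0.1863i)·(-0.2504+0.3440i)  (+0.1744+0.1319i)·(+0.2310+0.0369i)  (+0.1661-0.4702i)·(-0.0201-0.0622i)
Y_4^0(R⁻¹ n̂) = +0.037571+0.000000i

Re=0.0376 Im=0.0000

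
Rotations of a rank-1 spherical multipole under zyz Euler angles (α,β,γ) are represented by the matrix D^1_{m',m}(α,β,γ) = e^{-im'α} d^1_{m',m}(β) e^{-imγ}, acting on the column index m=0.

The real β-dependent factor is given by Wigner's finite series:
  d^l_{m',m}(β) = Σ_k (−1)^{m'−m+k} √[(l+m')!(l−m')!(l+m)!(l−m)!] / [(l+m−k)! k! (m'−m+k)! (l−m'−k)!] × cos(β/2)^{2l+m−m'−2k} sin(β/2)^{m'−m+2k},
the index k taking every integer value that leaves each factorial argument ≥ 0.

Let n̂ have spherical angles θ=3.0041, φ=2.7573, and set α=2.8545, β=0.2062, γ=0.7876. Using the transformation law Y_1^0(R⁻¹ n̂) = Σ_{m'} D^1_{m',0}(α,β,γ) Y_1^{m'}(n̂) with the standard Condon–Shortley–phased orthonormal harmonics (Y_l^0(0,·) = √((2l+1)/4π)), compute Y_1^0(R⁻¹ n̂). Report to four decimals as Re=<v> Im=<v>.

Need the full column D^1_{m',0} for m'=−1..1 at α=2.8545, β=0.2062, γ=0.7876.
cos(β/2)=0.994690, sin(β/2)=0.102917
d^1_{-1,0}: single k=1 term ⇒ +0.144774;  D = -0.138849+0.040995i
d^1_{0,0}: k∈[0..1] ⇒ +0.989408 -0.010592 = +0.978816;  D = +0.978816+0.000000i
d^1_{1,0}: single k=0 term ⇒ -0.144774;  D = +0.138849+0.040995i
Y_1^{m'}(θ=3.0041,φ=2.7573) and Σ D·Y over m':
  (-0.1388+0.0410i)·(-0.0439-0.0178i)  (+0.9788+0.0000i)·(-0.4840+0.0000i)  (+0.1388+0.0410i)·(+0.0439-0.0178i)
Y_1^0(R⁻¹ n̂) = -0.460092+0.000000i

Re=-0.4601 Im=0.0000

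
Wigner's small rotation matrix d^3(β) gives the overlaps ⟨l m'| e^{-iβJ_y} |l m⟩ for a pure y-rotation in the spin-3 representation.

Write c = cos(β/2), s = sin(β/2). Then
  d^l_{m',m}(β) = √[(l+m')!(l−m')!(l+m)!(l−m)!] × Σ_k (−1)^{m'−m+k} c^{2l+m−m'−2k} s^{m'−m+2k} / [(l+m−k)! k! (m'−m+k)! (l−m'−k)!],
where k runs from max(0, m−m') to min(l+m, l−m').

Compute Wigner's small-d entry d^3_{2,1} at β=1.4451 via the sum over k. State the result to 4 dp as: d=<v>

d=0.2753

d^3_{2,1}(β=1.4451) via Wigner's sum:
With c≡cos(β/2)=0.750122 and s≡sin(β/2)=0.661300, N=[120·1·24·2]^{1/2}=75.894664
Admissible k: 0..1 (factorial args all ≥0)
  k=0: (−1)^1·75.8947/(24)·0.7501^5·0.6613^1 = -0.496658
  k=1: (−1)^2·75.8947/(12)·0.7501^3·0.6613^3 = +0.772005
d^3_{2,1}(1.4451) = -0.496658 +0.772005 = +0.275347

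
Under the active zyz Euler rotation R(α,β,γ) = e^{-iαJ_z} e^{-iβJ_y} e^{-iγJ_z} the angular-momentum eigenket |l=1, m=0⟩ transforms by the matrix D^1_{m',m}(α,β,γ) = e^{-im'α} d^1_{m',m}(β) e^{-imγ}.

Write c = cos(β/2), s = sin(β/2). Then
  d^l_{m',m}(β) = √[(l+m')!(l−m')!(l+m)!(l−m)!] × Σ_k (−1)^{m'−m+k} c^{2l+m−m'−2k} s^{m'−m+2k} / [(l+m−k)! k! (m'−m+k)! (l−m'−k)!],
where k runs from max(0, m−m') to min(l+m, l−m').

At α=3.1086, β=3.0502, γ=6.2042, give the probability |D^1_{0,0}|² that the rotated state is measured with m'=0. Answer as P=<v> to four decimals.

P=0.9917

Split into d^1_{0,0}(β=3.0502) × two z-phases.
Half-angle: c=0.045680, s=0.998956. N=√(1·1·1·1)=1.000000
The bounds max(0,m−m')=0 and min(l+m,l−m')=1 give 2 terms
  k=0: (−1)^0·1.0000/(1)·0.0457^2·0.9990^0 = +0.002087
  k=1: (−1)^1·1.0000/(1)·0.0457^0·0.9990^2 = -0.997913
d^1_{0,0}(3.0502) = +0.002087 -0.997913 = -0.995827
|D^1_{0,0}|² = |d^1_{0,0}(β)|² = (-0.995827)² = 0.991671 (the z-rotation phases have unit modulus)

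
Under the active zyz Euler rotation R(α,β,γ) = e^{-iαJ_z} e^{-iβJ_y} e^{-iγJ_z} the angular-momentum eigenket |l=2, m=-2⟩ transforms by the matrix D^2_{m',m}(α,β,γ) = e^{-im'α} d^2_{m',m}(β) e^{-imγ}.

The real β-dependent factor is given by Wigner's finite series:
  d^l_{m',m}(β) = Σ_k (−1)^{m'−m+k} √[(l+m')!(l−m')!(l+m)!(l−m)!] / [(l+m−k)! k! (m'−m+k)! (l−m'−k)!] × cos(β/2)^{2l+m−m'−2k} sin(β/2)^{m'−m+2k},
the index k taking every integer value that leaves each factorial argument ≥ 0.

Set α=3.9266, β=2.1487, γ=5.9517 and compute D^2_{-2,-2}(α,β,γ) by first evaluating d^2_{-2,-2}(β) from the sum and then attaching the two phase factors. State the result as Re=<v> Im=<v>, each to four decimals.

Re=0.0317 Im=0.0405

Split into d^2_{-2,-2}(β=2.1487) × two z-phases.
Half-angle: c=0.476304, s=0.879281. N=√(1·24·1·24)=24.000000
The bounds max(0,m−m')=0 and min(l+m,l−m')=0 give 1 term
  k=0: (−1)^0·24.0000/(24)·0.4763^4·0.8793^0 = +0.051468
d^2_{-2,-2}(2.1487) = +0.051468
D = (+0.000782+1.000000i)·(+0.051468)·(+0.788167-0.615461i) = +0.031708+0.040541i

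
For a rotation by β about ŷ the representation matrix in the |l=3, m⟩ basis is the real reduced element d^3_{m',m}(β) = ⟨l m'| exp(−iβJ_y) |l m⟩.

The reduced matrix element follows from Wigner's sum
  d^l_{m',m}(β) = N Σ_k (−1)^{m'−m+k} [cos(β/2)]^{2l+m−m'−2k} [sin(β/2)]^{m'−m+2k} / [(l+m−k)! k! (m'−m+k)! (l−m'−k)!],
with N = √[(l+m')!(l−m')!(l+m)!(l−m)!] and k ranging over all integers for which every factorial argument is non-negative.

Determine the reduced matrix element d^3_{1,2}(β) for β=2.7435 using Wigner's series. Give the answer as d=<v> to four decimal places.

d=-0.0451

d^3_{1,2}(β=2.7435) via Wigner's sum:
Half-angle: c=0.197735, s=0.980256. N=√(24·2·120·1)=75.894664
Admissible k: 1..2 (factorial args all ≥0)
  k=1: (−1)^0·75.8947/(24)·0.1977^5·0.9803^1 = +0.000937
  k=2: (−1)^1·75.8947/(12)·0.1977^3·0.9803^3 = -0.046057
d^3_{1,2}(2.7435) = +0.000937 -0.046057 = -0.045120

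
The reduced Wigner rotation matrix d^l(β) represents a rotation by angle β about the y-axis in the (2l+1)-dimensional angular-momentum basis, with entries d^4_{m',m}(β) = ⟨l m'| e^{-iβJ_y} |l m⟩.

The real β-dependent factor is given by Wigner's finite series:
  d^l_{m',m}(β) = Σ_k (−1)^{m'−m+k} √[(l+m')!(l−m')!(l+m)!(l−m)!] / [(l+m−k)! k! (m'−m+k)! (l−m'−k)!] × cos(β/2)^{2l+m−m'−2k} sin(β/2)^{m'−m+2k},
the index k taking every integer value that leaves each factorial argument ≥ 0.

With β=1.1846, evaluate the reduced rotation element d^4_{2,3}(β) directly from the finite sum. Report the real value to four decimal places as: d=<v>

d^4_{2,3}(β=1.1846) via Wigner's sum:
Half-angle: c=0.829659, s=0.558271. N=√(720·2·5040·1)=2693.993318
k∈{1,2} keeps every argument non-negative
  k=1: (−1)^0·2693.9933/(720)·0.8297^7·0.5583^1 = +0.565205
  k=2: (−1)^1·2693.9933/(240)·0.8297^5·0.5583^3 = -0.767746
d^4_{2,3}(1.1846) = +0.565205 -0.767746 = -0.202541

d=-0.2025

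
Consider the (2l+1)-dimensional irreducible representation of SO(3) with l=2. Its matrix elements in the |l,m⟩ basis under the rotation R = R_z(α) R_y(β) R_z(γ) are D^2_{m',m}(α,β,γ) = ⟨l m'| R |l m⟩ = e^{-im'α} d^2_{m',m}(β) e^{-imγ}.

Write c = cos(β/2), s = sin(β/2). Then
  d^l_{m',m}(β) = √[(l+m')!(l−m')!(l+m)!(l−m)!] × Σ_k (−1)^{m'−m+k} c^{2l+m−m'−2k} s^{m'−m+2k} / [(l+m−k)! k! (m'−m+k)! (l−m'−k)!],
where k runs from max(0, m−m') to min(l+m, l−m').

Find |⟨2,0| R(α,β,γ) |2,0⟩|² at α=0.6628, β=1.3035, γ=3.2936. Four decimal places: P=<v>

First d^2_{0,0}(β=1.3035), then the phase factors e^{-i(0)α} and e^{-i(0)γ}:
With c≡cos(β/2)=0.795024 and s≡sin(β/2)=0.606579, N=[2·2·2·2]^{1/2}=4.000000
The bounds max(0,m−m')=0 and min(l+m,l−m')=2 give 3 terms
  k=0: (−1)^0·4.0000/(4)·0.7950^4·0.6066^0 = +0.399503
  k=1: (−1)^1·4.0000/(1)·0.7950^2·0.6066^2 = -0.930238
  k=2: (−1)^2·4.0000/(4)·0.7950^0·0.6066^4 = +0.135378
d^2_{0,0}(1.3035) = +0.399503 -0.930238 +0.135378 = -0.395357
|D^2_{0,0}|² = |d^2_{0,0}(β)|² = (-0.395357)² = 0.156307 (the z-rotation phases have unit modulus)

P=0.1563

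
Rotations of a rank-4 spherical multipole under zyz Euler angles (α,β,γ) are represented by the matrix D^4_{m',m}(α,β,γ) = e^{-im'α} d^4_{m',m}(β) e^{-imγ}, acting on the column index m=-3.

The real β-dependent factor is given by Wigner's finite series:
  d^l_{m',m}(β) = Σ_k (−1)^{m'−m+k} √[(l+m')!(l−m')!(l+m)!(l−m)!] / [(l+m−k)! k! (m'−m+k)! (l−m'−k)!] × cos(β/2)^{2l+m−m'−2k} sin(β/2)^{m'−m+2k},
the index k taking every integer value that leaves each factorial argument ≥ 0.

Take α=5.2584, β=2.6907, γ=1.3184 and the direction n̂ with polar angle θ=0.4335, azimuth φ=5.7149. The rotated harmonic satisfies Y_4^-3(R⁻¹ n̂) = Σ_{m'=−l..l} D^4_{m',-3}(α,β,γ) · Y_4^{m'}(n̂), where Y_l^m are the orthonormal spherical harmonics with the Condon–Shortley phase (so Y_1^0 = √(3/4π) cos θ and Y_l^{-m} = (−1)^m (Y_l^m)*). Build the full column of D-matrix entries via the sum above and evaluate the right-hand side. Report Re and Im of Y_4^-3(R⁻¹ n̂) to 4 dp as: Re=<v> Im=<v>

Re=-0.0059 Im=-0.3553

Need the full column D^4_{m',-3} for m'=−4..4 at α=5.2584, β=2.6907, γ=1.3184.
cos(β/2)=0.223541, sin(β/2)=0.974694
d^4_{-4,-3}: single k=1 term ⇒ +0.000077;  D = +0.000076-0.000011i
d^4_{-3,-3}: k∈[0..1] ⇒ +0.000006 -0.000830 = -0.000824;  D = -0.000524-0.000635i
d^4_{-2,-3}: k∈[0..1] ⇒ -0.000102 +0.005802 = +0.005700;  D = -0.001873+0.005384i
d^4_{-1,-3}: k∈[0..1] ⇒ +0.000941 -0.029814 = -0.028873;  D = +0.028232-0.006052i
d^4_{0,-3}: k∈[0..1] ⇒ -0.006116 +0.116273 = +0.110158;  D = -0.075665-0.080059i
d^4_{1,-3}: k∈[0..1] ⇒ +0.029814 -0.340093 = -0.310278;  D = -0.082042+0.299235i
d^4_{2,-3}: k∈[0..1] ⇒ -0.110307 +0.699039 = +0.588732;  D = +0.566062-0.161802i
d^4_{3,-3}: k∈[0..1] ⇒ +0.299933 -0.814607 = -0.514673;  D = -0.377851-0.349452i
d^4_{4,-3}: single k=0 term ⇒ -0.528424;  D = +0.105168-0.517853i
Y_4^{m'}(θ=0.4335,φ=5.7149) and Σ D·Y over m':
  (+0.0001-0.0000i)·(-0.0089+0.0105i)  (-0.0005-0.0006i)·(-0.0113+0.0834i)  (-0.0019+0.0054i)·(+0.1183+0.2551i)  (+0.0282-0.0061i)·(+0.4202+0.2684i)  (-0.0757-0.0801i)·(+0.2149+0.0000i)  (-0.0820+0.2992i)·(-0.4202+0.2684i)  (+0.5661-0.1618i)·(+0.1183-0.2551i)  (-0.3779-0.3495i)·(+0.0113+0.0834i)  (+0.1052-0.5179i)·(-0.0089-0.0105i)
Y_4^-3(R⁻¹ n̂) = -0.005919-0.355347i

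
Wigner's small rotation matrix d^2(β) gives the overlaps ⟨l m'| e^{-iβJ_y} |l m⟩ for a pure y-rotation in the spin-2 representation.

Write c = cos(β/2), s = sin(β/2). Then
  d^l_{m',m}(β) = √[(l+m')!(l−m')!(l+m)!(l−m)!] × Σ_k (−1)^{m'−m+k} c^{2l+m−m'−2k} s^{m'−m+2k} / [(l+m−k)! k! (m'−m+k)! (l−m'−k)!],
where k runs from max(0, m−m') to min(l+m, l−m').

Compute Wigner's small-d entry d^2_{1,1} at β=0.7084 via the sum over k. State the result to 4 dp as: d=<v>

d^2_{1,1}(β=0.7084) via Wigner's sum:
With c≡cos(β/2)=0.937924 and s≡sin(β/2)=0.346840, N=[6·1·6·1]^{1/2}=6.000000
Admissible k: 0..1 (factorial args all ≥0)
  k=0: (−1)^0·6.0000/(6)·0.9379^4·0.3468^0 = +0.773875
  k=1: (−1)^1·6.0000/(2)·0.9379^2·0.3468^2 = -0.317479
d^2_{1,1}(0.7084) = +0.773875 -0.317479 = +0.456396

d=0.4564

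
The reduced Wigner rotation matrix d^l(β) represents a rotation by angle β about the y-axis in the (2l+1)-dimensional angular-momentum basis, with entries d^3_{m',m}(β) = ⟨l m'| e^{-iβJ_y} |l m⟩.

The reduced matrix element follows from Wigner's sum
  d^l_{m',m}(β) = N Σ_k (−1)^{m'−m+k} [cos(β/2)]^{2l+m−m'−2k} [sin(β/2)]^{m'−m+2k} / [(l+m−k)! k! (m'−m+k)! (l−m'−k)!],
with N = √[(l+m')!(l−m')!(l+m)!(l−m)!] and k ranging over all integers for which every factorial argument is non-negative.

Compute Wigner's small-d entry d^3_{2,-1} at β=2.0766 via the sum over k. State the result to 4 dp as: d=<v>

d^3_{2,-1}(β=2.0766) via Wigner's sum:
Half-angle: c=0.507686, s=0.861542. N=√(120·1·2·24)=75.894664
Admissible k: 0..1 (factorial args all ≥0)
  k=0: (−1)^3·75.8947/(12)·0.5077^3·0.8615^3 = -0.529230
  k=1: (−1)^4·75.8947/(24)·0.5077^1·0.8615^5 = +0.762041
d^3_{2,-1}(2.0766) = -0.529230 +0.762041 = +0.232811

d=0.2328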